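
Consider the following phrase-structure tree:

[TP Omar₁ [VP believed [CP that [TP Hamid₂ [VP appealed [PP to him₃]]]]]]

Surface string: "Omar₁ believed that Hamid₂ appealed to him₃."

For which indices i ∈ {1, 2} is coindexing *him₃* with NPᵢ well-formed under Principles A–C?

*him* is a pronoun, so Principle B applies: it must be free in its binding domain.
Binding domain of *him₃*: the embedded TP, whose subject is Hamid₂.
*Omar₁* c-commands the pronoun but from outside its binding domain, and is not c-commanded by it → coindexation permitted.
*Hamid₂* c-commands the pronoun within its binding domain → coindexation would violate Principle B.

{1}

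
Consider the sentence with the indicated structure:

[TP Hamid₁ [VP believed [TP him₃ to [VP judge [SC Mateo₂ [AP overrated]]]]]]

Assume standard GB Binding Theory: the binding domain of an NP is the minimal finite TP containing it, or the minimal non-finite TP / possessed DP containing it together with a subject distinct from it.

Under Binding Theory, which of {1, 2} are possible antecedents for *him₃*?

*him* is a pronoun, so Principle B applies: it must be free in its binding domain.
Binding domain of *him₃*: the matrix TP, whose subject is Hamid₁.
*Hamid₁* c-commands the pronoun within its binding domain → coindexation would violate Principle B.
*Mateo₂*: the pronoun c-commands this R-expression → coindexation would violate Principle C on *Mateo₂*.

none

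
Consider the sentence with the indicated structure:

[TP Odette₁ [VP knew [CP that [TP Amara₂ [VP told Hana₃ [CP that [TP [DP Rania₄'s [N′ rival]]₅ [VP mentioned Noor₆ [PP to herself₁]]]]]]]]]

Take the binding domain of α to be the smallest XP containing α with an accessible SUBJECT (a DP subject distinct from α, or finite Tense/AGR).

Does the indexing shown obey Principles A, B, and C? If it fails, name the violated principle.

Principle A

The two coindexed NPs are *Odette₁* and *herself₁*.
*herself₁* is an anaphor. Principle A requires it to be bound within its binding domain — the embedded TP, whose subject is [Rania₄'s rival]₅.
Within that domain it is c-commanded by *[Rania₄'s rival]₅*, *Noor₆*, none of which share its index.
*Odette₁* does c-command the anaphor, but from outside its binding domain.
The anaphor is unbound in its domain → Principle A violation.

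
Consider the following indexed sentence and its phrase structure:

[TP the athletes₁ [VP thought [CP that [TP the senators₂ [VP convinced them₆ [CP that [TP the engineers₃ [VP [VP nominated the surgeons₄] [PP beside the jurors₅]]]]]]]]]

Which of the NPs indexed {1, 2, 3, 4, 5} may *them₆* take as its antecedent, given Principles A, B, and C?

*them* is a pronoun, so Principle B applies: it must be free in its binding domain.
Binding domain of *them₆*: the embedded TP, whose subject is the senators₂.
*the athletes₁* c-commands the pronoun but from outside its binding domain, and is not c-commanded by it → coindexation permitted.
*the senators₂* c-commands the pronoun within its binding domain → coindexation would violate Principle B.
*the engineers₃*: the pronoun c-commands this R-expression → coindexation would violate Principle C on *the engineers₃*.
*the surgeons₄*: the pronoun c-commands this R-expression → coindexation would violate Principle C on *the surgeons₄*.
*the jurors₅*: the pronoun c-commands this R-expression → coindexation would violate Principle C on *the jurors₅*.

{1}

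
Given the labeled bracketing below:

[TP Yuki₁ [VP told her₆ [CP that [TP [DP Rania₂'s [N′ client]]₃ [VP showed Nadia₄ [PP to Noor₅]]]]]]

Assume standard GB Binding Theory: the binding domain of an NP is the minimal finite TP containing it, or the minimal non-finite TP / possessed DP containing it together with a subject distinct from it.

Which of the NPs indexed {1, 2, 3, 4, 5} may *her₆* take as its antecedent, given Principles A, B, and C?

*her* is a pronoun, so Principle B applies: it must be free in its binding domain.
Binding domain of *her₆*: the matrix TP, whose subject is Yuki₁.
*Yuki₁* c-commands the pronoun within its binding domain → coindexation would violate Principle B.
*Rania₂*: the pronoun c-commands this R-expression → coindexation would violate Principle C on *Rania₂*.
*[Rania₂'s client]₃*: the pronoun c-commands this R-expression → coindexation would violate Principle C on *[Rania₂'s client]₃*.
*Nadia₄*: the pronoun c-commands this R-expression → coindexation would violate Principle C on *Nadia₄*.
*Noor₅*: the pronoun c-commands this R-expression → coindexation would violate Principle C on *Noor₅*.

none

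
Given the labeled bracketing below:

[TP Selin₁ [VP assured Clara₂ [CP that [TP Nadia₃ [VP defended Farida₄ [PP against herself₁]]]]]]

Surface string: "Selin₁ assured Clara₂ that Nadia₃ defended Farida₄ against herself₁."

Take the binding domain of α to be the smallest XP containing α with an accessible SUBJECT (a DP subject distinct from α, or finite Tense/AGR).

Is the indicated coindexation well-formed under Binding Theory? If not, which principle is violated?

The two coindexed NPs are *Selin₁* and *herself₁*.
*herself₁* is an anaphor. Principle A requires it to be bound within its binding domain — the embedded TP, whose subject is Nadia₃.
Within that domain it is c-commanded by *Nadia₃*, *Farida₄*, none of which share its index.
*Selin₁* does c-command the anaphor, but from outside its binding domain.
The anaphor is unbound in its domain → Principle A violation.

Principle A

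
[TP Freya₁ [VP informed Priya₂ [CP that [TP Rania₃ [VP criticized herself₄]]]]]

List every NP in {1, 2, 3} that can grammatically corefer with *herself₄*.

{3}

*herself* is an anaphor, so Principle A applies: it must be bound in its binding domain.
Binding domain of *herself₄*: the embedded TP, whose subject is Rania₃.
*Freya₁* c-commands the anaphor but is outside its binding domain → cannot satisfy Principle A.
*Priya₂* c-commands the anaphor but is outside its binding domain → cannot satisfy Principle A.
*Rania₃* c-commands the anaphor within its binding domain → licit binder.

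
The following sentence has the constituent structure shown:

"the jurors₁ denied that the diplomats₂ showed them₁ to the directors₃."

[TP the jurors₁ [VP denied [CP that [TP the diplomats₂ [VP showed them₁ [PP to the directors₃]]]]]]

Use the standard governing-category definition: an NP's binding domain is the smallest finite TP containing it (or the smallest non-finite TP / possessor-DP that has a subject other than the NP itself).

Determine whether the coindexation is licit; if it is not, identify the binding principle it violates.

The two coindexed NPs are *the jurors₁* and *them₁*.
*them₁* is a pronoun; its binding domain is the embedded TP, whose subject is the diplomats₂. Within that domain it is c-commanded only by *the diplomats₂*, which carries a different index — the pronoun is free locally, so Principle B holds.
*the jurors₁* is an R-expression; *them₁* does not c-command it, and no other NP shares its index, so Principle C is satisfied.
All principles are respected.

grammatical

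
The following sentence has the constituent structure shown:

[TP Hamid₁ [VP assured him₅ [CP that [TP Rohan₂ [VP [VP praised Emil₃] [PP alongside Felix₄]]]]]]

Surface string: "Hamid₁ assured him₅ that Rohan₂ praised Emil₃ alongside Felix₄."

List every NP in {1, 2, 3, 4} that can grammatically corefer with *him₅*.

none

*him* is a pronoun, so Principle B applies: it must be free in its binding domain.
Binding domain of *him₅*: the matrix TP, whose subject is Hamid₁.
*Hamid₁* c-commands the pronoun within its binding domain → coindexation would violate Principle B.
*Rohan₂*: the pronoun c-commands this R-expression → coindexation would violate Principle C on *Rohan₂*.
*Emil₃*: the pronoun c-commands this R-expression → coindexation would violate Principle C on *Emil₃*.
*Felix₄*: the pronoun c-commands this R-expression → coindexation would violate Principle C on *Felix₄*.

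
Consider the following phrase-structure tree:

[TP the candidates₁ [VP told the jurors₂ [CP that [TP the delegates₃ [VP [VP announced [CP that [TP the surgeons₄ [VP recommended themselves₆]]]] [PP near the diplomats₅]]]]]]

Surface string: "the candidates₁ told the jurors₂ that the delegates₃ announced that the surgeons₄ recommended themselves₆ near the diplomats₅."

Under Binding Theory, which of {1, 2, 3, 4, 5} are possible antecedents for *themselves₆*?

*themselves* is an anaphor, so Principle A applies: it must be bound in its binding domain.
Binding domain of *themselves₆*: the embedded TP, whose subject is the surgeons₄.
*the candidates₁* c-commands the anaphor but is outside its binding domain → cannot satisfy Principle A.
*the jurors₂* c-commands the anaphor but is outside its binding domain → cannot satisfy Principle A.
*the delegates₃* c-commands the anaphor but is outside its binding domain → cannot satisfy Principle A.
*the surgeons₄* c-commands the anaphor within its binding domain → licit binder.
*the diplomats₅* does not c-command the anaphor → cannot bind it.

{4}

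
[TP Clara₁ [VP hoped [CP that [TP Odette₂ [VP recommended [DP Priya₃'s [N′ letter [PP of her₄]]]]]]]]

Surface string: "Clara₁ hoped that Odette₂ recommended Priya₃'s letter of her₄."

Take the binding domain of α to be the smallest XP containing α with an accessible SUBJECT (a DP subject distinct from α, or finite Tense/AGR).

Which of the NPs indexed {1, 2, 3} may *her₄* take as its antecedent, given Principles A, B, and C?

*her* is a pronoun, so Principle B applies: it must be free in its binding domain.
Binding domain of *her₄*: the possessed DP, whose subject is Priya₃.
*Clara₁* c-commands the pronoun but from outside its binding domain, and is not c-commanded by it → coindexation permitted.
*Odette₂* c-commands the pronoun but from outside its binding domain, and is not c-commanded by it → coindexation permitted.
*Priya₃* c-commands the pronoun within its binding domain → coindexation would violate Principle B.

{1, 2}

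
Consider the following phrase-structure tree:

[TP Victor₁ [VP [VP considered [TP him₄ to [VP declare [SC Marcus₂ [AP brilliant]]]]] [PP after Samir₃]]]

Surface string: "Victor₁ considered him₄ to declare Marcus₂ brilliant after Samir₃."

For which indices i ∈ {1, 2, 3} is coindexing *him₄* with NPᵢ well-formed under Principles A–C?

*him* is a pronoun, so Principle B applies: it must be free in its binding domain.
Binding domain of *him₄*: the matrix TP, whose subject is Victor₁.
*Victor₁* c-commands the pronoun within its binding domain → coindexation would violate Principle B.
*Marcus₂*: the pronoun c-commands this R-expression → coindexation would violate Principle C on *Marcus₂*.
*Samir₃* and the pronoun do not c-command one another → neither Principle B nor Principle C is at stake; coindexation permitted.

{3}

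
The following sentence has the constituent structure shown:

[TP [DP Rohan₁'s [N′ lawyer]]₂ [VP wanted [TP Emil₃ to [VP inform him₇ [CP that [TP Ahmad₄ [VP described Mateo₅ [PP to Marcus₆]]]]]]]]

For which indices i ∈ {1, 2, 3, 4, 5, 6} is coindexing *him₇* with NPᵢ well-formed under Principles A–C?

{1, 2}

*him* is a pronoun, so Principle B applies: it must be free in its binding domain.
Binding domain of *him₇*: the embedded TP, whose subject is Emil₃.
*Rohan₁* and the pronoun do not c-command one another → neither Principle B nor Principle C is at stake; coindexation permitted.
*[Rohan₁'s lawyer]₂* c-commands the pronoun but from outside its binding domain, and is not c-commanded by it → coindexation permitted.
*Emil₃* c-commands the pronoun within its binding domain → coindexation would violate Principle B.
*Ahmad₄*: the pronoun c-commands this R-expression → coindexation would violate Principle C on *Ahmad₄*.
*Mateo₅*: the pronoun c-commands this R-expression → coindexation would violate Principle C on *Mateo₅*.
*Marcus₆*: the pronoun c-commands this R-expression → coindexation would violate Principle C on *Marcus₆*.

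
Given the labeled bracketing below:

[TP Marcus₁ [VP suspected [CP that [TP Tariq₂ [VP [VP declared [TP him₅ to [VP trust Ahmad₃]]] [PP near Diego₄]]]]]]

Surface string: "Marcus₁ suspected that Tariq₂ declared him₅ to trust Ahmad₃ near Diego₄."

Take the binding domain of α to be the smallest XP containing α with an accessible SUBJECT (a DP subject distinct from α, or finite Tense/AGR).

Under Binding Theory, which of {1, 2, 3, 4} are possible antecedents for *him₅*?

*him* is a pronoun, so Principle B applies: it must be free in its binding domain.
Binding domain of *him₅*: the embedded TP, whose subject is Tariq₂.
*Marcus₁* c-commands the pronoun but from outside its binding domain, and is not c-commanded by it → coindexation permitted.
*Tariq₂* c-commands the pronoun within its binding domain → coindexation would violate Principle B.
*Ahmad₃*: the pronoun c-commands this R-expression → coindexation would violate Principle C on *Ahmad₃*.
*Diego₄* and the pronoun do not c-command one another → neither Principle B nor Principle C is at stake; coindexation permitted.

{1, 4}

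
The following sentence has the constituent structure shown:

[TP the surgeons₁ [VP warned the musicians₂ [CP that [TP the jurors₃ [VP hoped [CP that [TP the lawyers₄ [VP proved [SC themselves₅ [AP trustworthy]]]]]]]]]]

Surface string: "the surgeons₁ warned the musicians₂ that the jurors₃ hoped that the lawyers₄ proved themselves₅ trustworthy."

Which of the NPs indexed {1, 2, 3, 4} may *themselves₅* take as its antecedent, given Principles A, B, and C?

*themselves* is an anaphor, so Principle A applies: it must be bound in its binding domain.
Binding domain of *themselves₅*: the embedded TP, whose subject is the lawyers₄.
*the surgeons₁* c-commands the anaphor but is outside its binding domain → cannot satisfy Principle A.
*the musicians₂* c-commands the anaphor but is outside its binding domain → cannot satisfy Principle A.
*the jurors₃* c-commands the anaphor but is outside its binding domain → cannot satisfy Principle A.
*the lawyers₄* c-commands the anaphor within its binding domain → licit binder.

{4}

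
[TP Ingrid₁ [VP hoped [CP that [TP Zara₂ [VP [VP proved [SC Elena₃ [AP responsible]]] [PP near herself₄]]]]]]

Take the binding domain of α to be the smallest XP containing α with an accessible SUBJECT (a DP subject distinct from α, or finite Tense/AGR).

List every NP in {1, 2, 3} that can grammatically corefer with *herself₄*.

*herself* is an anaphor, so Principle A applies: it must be bound in its binding domain.
Binding domain of *herself₄*: the embedded TP, whose subject is Zara₂.
*Ingrid₁* c-commands the anaphor but is outside its binding domain → cannot satisfy Principle A.
*Zara₂* c-commands the anaphor within its binding domain → licit binder.
*Elena₃* does not c-command the anaphor → cannot bind it.

{2}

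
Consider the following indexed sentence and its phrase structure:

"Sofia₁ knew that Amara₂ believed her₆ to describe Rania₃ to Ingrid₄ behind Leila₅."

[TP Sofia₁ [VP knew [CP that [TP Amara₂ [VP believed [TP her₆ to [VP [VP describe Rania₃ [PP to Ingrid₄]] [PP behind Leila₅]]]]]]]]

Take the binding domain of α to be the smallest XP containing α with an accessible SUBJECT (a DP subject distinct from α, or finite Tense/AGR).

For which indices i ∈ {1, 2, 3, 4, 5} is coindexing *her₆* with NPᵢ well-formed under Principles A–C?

*her* is a pronoun, so Principle B applies: it must be free in its binding domain.
Binding domain of *her₆*: the embedded TP, whose subject is Amara₂.
*Sofia₁* c-commands the pronoun but from outside its binding domain, and is not c-commanded by it → coindexation permitted.
*Amara₂* c-commands the pronoun within its binding domain → coindexation would violate Principle B.
*Rania₃*: the pronoun c-commands this R-expression → coindexation would violate Principle C on *Rania₃*.
*Ingrid₄*: the pronoun c-commands this R-expression → coindexation would violate Principle C on *Ingrid₄*.
*Leila₅*: the pronoun c-commands this R-expression → coindexation would violate Principle C on *Leila₅*.

{1}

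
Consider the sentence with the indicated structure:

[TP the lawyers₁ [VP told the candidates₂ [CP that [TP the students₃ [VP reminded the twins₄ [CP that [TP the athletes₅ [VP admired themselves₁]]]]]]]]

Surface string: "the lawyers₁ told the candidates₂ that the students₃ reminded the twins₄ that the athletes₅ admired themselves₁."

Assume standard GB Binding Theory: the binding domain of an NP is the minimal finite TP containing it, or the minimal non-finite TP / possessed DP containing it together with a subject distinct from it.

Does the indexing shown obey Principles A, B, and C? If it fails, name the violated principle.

Principle A

The two coindexed NPs are *the lawyers₁* and *themselves₁*.
*themselves₁* is an anaphor. Principle A requires it to be bound within its binding domain — the embedded TP, whose subject is the athletes₅.
Within that domain it is c-commanded by *the athletes₅*, which does not share its index.
*the lawyers₁* does c-command the anaphor, but from outside its binding domain.
The anaphor is unbound in its domain → Principle A violation.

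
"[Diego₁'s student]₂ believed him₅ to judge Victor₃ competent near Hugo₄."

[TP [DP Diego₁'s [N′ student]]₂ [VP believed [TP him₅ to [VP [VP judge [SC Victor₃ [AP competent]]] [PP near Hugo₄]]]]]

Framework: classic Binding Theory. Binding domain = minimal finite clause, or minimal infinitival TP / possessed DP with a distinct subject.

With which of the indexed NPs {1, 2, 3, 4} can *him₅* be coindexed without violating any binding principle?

*him* is a pronoun, so Principle B applies: it must be free in its binding domain.
Binding domain of *him₅*: the matrix TP, whose subject is [Diego₁'s student]₂.
*Diego₁* and the pronoun do not c-command one another → neither Principle B nor Principle C is at stake; coindexation permitted.
*[Diego₁'s student]₂* c-commands the pronoun within its binding domain → coindexation would violate Principle B.
*Victor₃*: the pronoun c-commands this R-expression → coindexation would violate Principle C on *Victor₃*.
*Hugo₄*: the pronoun c-commands this R-expression → coindexation would violate Principle C on *Hugo₄*.

{1}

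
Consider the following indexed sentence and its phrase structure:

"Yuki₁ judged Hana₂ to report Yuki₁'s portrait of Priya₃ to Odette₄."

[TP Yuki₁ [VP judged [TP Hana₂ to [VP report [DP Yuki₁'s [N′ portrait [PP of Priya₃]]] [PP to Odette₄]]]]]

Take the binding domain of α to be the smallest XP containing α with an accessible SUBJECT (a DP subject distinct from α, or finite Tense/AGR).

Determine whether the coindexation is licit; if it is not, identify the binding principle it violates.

Principle C

The two coindexed NPs are *Yuki₁* (the higher occurrence) and *Yuki₁* (the lower occurrence).
*Yuki₁* (the lower occurrence) is an R-expression. Principle C requires it to be free everywhere.
*Yuki₁* (the higher occurrence) c-commands it and carries the same index.
The R-expression is bound → Principle C violation.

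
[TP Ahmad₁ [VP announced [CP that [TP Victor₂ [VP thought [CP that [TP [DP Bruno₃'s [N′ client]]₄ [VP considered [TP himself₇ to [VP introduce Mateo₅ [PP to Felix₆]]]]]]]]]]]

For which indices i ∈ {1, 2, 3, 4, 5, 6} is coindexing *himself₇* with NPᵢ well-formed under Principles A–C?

*himself* is an anaphor, so Principle A applies: it must be bound in its binding domain.
Binding domain of *himself₇*: the embedded TP, whose subject is [Bruno₃'s client]₄.
*Ahmad₁* c-commands the anaphor but is outside its binding domain → cannot satisfy Principle A.
*Victor₂* c-commands the anaphor but is outside its binding domain → cannot satisfy Principle A.
*Bruno₃* does not c-command the anaphor → cannot bind it.
*[Bruno₃'s client]₄* c-commands the anaphor within its binding domain → licit binder.
*Mateo₅* does not c-command the anaphor → cannot bind it.
*Felix₆* does not c-command the anaphor → cannot bind it.

{4}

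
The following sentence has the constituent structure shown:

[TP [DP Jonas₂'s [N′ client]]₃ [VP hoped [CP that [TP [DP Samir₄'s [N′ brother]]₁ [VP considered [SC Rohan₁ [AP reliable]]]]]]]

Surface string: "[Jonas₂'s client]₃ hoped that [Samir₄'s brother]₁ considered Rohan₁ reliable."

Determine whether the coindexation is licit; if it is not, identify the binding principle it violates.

The two coindexed NPs are *[Samir₄'s brother]₁* and *Rohan₁*.
*Rohan₁* is an R-expression. Principle C requires it to be free everywhere.
*[Samir₄'s brother]₁* c-commands it and carries the same index.
The R-expression is bound → Principle C violation.

Principle C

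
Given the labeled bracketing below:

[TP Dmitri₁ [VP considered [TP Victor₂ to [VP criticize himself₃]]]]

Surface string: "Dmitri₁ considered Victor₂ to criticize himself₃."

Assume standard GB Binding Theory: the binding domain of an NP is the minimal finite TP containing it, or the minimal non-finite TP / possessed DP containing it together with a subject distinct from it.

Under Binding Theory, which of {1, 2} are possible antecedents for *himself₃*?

{2}

*himself* is an anaphor, so Principle A applies: it must be bound in its binding domain.
Binding domain of *himself₃*: the embedded TP, whose subject is Victor₂.
*Dmitri₁* c-commands the anaphor but is outside its binding domain → cannot satisfy Principle A.
*Victor₂* c-commands the anaphor within its binding domain → licit binder.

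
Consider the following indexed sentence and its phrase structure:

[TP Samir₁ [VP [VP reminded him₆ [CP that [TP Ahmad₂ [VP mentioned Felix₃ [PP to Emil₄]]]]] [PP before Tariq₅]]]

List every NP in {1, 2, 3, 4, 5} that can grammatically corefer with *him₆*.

{5}

*him* is a pronoun, so Principle B applies: it must be free in its binding domain.
Binding domain of *him₆*: the matrix TP, whose subject is Samir₁.
*Samir₁* c-commands the pronoun within its binding domain → coindexation would violate Principle B.
*Ahmad₂*: the pronoun c-commands this R-expression → coindexation would violate Principle C on *Ahmad₂*.
*Felix₃*: the pronoun c-commands this R-expression → coindexation would violate Principle C on *Felix₃*.
*Emil₄*: the pronoun c-commands this R-expression → coindexation would violate Principle C on *Emil₄*.
*Tariq₅* and the pronoun do not c-command one another → neither Principle B nor Principle C is at stake; coindexation permitted.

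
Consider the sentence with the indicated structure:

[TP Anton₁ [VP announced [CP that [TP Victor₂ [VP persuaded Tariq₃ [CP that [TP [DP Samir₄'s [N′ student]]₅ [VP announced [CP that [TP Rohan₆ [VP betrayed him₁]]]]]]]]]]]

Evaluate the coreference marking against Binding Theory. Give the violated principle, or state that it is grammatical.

grammatical

The two coindexed NPs are *Anton₁* and *him₁*.
*him₁* is a pronoun; its binding domain is the embedded TP, whose subject is Rohan₆. Within that domain it is c-commanded only by *Rohan₆*, which carries a different index — the pronoun is free locally, so Principle B holds.
*Anton₁* is an R-expression; *him₁* does not c-command it, and no other NP shares its index, so Principle C is satisfied.
All principles are respected.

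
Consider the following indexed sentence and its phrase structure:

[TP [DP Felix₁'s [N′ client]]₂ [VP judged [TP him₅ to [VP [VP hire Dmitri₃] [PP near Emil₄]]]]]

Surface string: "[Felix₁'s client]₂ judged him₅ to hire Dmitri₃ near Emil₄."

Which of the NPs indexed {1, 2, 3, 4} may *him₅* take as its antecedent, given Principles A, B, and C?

{1}

*him* is a pronoun, so Principle B applies: it must be free in its binding domain.
Binding domain of *him₅*: the matrix TP, whose subject is [Felix₁'s client]₂.
*Felix₁* and the pronoun do not c-command one another → neither Principle B nor Principle C is at stake; coindexation permitted.
*[Felix₁'s client]₂* c-commands the pronoun within its binding domain → coindexation would violate Principle B.
*Dmitri₃*: the pronoun c-commands this R-expression → coindexation would violate Principle C on *Dmitri₃*.
*Emil₄*: the pronoun c-commands this R-expression → coindexation would violate Principle C on *Emil₄*.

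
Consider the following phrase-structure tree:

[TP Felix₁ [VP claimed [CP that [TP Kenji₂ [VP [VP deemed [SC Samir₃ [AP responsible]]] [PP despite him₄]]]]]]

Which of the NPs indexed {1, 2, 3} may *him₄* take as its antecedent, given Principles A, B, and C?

{1, 3}

*him* is a pronoun, so Principle B applies: it must be free in its binding domain.
Binding domain of *him₄*: the embedded TP, whose subject is Kenji₂.
*Felix₁* c-commands the pronoun but from outside its binding domain, and is not c-commanded by it → coindexation permitted.
*Kenji₂* c-commands the pronoun within its binding domain → coindexation would violate Principle B.
*Samir₃* and the pronoun do not c-command one another → neither Principle B nor Principle C is at stake; coindexation permitted.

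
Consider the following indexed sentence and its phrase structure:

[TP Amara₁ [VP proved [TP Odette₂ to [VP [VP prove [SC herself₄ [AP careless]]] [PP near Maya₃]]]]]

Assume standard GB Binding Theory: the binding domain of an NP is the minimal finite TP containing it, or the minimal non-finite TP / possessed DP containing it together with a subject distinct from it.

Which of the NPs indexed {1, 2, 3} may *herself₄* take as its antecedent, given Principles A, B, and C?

{2}

*herself* is an anaphor, so Principle A applies: it must be bound in its binding domain.
Binding domain of *herself₄*: the embedded TP, whose subject is Odette₂.
*Amara₁* c-commands the anaphor but is outside its binding domain → cannot satisfy Principle A.
*Odette₂* c-commands the anaphor within its binding domain → licit binder.
*Maya₃* does not c-command the anaphor → cannot bind it.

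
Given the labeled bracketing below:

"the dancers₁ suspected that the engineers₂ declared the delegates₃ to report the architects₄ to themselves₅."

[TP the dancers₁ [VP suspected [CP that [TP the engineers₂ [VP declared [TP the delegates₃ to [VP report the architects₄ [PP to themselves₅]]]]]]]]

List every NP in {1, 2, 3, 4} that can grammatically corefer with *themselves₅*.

*themselves* is an anaphor, so Principle A applies: it must be bound in its binding domain.
Binding domain of *themselves₅*: the embedded TP, whose subject is the delegates₃.
*the dancers₁* c-commands the anaphor but is outside its binding domain → cannot satisfy Principle A.
*the engineers₂* c-commands the anaphor but is outside its binding domain → cannot satisfy Principle A.
*the delegates₃* c-commands the anaphor within its binding domain → licit binder.
*the architects₄* c-commands the anaphor within its binding domain → licit binder.

{3, 4}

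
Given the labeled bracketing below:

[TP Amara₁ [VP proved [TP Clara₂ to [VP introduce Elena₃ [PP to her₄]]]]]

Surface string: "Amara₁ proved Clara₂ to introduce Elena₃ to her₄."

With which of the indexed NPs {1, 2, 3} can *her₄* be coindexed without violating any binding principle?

*her* is a pronoun, so Principle B applies: it must be free in its binding domain.
Binding domain of *her₄*: the embedded TP, whose subject is Clara₂.
*Amara₁* c-commands the pronoun but from outside its binding domain, and is not c-commanded by it → coindexation permitted.
*Clara₂* c-commands the pronoun within its binding domain → coindexation would violate Principle B.
*Elena₃* c-commands the pronoun within its binding domain → coindexation would violate Principle B.

{1}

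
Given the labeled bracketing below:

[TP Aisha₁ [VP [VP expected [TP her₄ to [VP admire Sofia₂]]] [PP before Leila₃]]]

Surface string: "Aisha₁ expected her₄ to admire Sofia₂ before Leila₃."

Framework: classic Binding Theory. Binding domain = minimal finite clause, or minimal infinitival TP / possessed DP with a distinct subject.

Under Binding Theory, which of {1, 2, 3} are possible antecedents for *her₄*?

{3}

*her* is a pronoun, so Principle B applies: it must be free in its binding domain.
Binding domain of *her₄*: the matrix TP, whose subject is Aisha₁.
*Aisha₁* c-commands the pronoun within its binding domain → coindexation would violate Principle B.
*Sofia₂*: the pronoun c-commands this R-expression → coindexation would violate Principle C on *Sofia₂*.
*Leila₃* and the pronoun do not c-command one another → neither Principle B nor Principle C is at stake; coindexation permitted.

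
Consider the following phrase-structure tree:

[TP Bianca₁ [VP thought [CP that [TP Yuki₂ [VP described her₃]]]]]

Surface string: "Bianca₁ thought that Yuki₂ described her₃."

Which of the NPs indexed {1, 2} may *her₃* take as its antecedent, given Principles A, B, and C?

*her* is a pronoun, so Principle B applies: it must be free in its binding domain.
Binding domain of *her₃*: the embedded TP, whose subject is Yuki₂.
*Bianca₁* c-commands the pronoun but from outside its binding domain, and is not c-commanded by it → coindexation permitted.
*Yuki₂* c-commands the pronoun within its binding domain → coindexation would violate Principle B.

{1}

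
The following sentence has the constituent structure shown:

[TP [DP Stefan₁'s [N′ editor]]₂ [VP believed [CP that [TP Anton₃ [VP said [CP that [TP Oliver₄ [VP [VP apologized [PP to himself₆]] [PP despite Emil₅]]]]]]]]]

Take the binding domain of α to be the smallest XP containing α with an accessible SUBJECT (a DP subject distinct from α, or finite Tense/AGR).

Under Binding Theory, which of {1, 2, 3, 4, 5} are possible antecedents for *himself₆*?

*himself* is an anaphor, so Principle A applies: it must be bound in its binding domain.
Binding domain of *himself₆*: the embedded TP, whose subject is Oliver₄.
*Stefan₁* does not c-command the anaphor → cannot bind it.
*[Stefan₁'s editor]₂* c-commands the anaphor but is outside its binding domain → cannot satisfy Principle A.
*Anton₃* c-commands the anaphor but is outside its binding domain → cannot satisfy Principle A.
*Oliver₄* c-commands the anaphor within its binding domain → licit binder.
*Emil₅* does not c-command the anaphor → cannot bind it.

{4}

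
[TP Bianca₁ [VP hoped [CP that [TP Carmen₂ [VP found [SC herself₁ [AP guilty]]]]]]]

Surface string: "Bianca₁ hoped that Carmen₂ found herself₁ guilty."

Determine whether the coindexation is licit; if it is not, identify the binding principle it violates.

The two coindexed NPs are *Bianca₁* and *herself₁*.
*herself₁* is an anaphor. Principle A requires it to be bound within its binding domain — the embedded TP, whose subject is Carmen₂.
Within that domain it is c-commanded by *Carmen₂*, which does not share its index.
*Bianca₁* does c-command the anaphor, but from outside its binding domain.
The anaphor is unbound in its domain → Principle A violation.

Principle A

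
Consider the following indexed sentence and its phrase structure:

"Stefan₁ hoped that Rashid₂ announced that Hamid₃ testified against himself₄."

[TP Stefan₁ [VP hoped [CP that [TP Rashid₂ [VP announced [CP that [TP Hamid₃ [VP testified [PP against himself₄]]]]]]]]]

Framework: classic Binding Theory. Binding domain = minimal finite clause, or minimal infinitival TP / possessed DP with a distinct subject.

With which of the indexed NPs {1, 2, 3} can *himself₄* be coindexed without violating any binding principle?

*himself* is an anaphor, so Principle A applies: it must be bound in its binding domain.
Binding domain of *himself₄*: the embedded TP, whose subject is Hamid₃.
*Stefan₁* c-commands the anaphor but is outside its binding domain → cannot satisfy Principle A.
*Rashid₂* c-commands the anaphor but is outside its binding domain → cannot satisfy Principle A.
*Hamid₃* c-commands the anaphor within its binding domain → licit binder.

{3}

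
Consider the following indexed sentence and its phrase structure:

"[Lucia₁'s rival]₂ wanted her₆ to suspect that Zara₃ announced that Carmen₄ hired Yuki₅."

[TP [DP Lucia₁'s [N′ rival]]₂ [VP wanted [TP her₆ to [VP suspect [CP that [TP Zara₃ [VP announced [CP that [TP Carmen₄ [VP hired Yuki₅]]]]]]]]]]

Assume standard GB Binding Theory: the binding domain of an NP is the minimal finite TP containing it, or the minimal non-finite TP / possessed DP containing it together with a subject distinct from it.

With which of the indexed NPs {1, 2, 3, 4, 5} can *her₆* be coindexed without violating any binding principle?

*her* is a pronoun, so Principle B applies: it must be free in its binding domain.
Binding domain of *her₆*: the matrix TP, whose subject is [Lucia₁'s rival]₂.
*Lucia₁* and the pronoun do not c-command one another → neither Principle B nor Principle C is at stake; coindexation permitted.
*[Lucia₁'s rival]₂* c-commands the pronoun within its binding domain → coindexation would violate Principle B.
*Zara₃*: the pronoun c-commands this R-expression → coindexation would violate Principle C on *Zara₃*.
*Carmen₄*: the pronoun c-commands this R-expression → coindexation would violate Principle C on *Carmen₄*.
*Yuki₅*: the pronoun c-commands this R-expression → coindexation would violate Principle C on *Yuki₅*.

{1}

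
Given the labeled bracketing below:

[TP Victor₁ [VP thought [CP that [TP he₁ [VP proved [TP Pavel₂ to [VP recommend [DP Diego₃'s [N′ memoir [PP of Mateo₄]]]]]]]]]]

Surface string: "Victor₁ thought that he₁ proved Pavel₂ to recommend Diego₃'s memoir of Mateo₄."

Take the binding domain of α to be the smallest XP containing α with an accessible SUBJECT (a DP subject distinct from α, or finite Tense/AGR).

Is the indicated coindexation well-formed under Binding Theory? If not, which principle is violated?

grammatical

The two coindexed NPs are *Victor₁* and *he₁*.
*he₁* is a pronoun; nothing c-commands it within its binding domain (the embedded TP.), so Principle B holds trivially.
*Victor₁* is an R-expression; *he₁* does not c-command it, and no other NP shares its index, so Principle C is satisfied.
All principles are respected.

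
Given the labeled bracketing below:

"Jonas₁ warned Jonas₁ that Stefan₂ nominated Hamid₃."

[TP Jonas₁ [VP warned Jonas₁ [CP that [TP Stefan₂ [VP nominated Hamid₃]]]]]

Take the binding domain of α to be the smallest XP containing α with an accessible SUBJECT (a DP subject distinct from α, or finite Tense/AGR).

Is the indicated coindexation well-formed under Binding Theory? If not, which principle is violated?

The two coindexed NPs are *Jonas₁* (the lower occurrence) and *Jonas₁* (the higher occurrence).
*Jonas₁* (the lower occurrence) is an R-expression. Principle C requires it to be free everywhere.
*Jonas₁* (the higher occurrence) c-commands it and carries the same index.
The R-expression is bound → Principle C violation.

Principle C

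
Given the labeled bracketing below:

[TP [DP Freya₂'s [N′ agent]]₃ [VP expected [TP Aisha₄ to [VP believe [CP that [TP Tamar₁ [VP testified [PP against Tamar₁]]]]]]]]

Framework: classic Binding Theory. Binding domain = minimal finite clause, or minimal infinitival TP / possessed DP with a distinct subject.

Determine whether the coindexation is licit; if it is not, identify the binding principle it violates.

Principle C

The two coindexed NPs are *Tamar₁* (the lower occurrence) and *Tamar₁* (the higher occurrence).
*Tamar₁* (the lower occurrence) is an R-expression. Principle C requires it to be free everywhere.
*Tamar₁* (the higher occurrence) c-commands it and carries the same index.
The R-expression is bound → Principle C violation.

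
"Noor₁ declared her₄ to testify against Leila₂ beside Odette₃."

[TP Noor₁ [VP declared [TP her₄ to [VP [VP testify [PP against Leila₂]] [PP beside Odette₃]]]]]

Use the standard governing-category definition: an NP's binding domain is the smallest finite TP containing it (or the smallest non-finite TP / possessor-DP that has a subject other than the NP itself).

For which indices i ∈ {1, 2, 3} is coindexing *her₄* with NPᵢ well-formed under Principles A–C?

*her* is a pronoun, so Principle B applies: it must be free in its binding domain.
Binding domain of *her₄*: the matrix TP, whose subject is Noor₁.
*Noor₁* c-commands the pronoun within its binding domain → coindexation would violate Principle B.
*Leila₂*: the pronoun c-commands this R-expression → coindexation would violate Principle C on *Leila₂*.
*Odette₃*: the pronoun c-commands this R-expression → coindexation would violate Principle C on *Odette₃*.

none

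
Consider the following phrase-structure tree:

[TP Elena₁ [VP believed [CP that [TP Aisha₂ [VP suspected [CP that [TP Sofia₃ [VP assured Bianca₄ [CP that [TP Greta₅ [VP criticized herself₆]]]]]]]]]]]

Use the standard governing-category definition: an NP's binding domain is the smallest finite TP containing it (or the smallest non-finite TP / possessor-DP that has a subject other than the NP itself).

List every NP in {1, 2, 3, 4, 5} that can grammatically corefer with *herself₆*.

{5}

*herself* is an anaphor, so Principle A applies: it must be bound in its binding domain.
Binding domain of *herself₆*: the embedded TP, whose subject is Greta₅.
*Elena₁* c-commands the anaphor but is outside its binding domain → cannot satisfy Principle A.
*Aisha₂* c-commands the anaphor but is outside its binding domain → cannot satisfy Principle A.
*Sofia₃* c-commands the anaphor but is outside its binding domain → cannot satisfy Principle A.
*Bianca₄* c-commands the anaphor but is outside its binding domain → cannot satisfy Principle A.
*Greta₅* c-commands the anaphor within its binding domain → licit binder.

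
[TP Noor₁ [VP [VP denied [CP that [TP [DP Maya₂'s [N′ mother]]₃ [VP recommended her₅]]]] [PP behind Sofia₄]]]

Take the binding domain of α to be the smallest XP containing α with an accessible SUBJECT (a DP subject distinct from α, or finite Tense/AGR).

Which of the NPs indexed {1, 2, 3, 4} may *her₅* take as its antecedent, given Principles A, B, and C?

{1, 2, 4}

*her* is a pronoun, so Principle B applies: it must be free in its binding domain.
Binding domain of *her₅*: the embedded TP, whose subject is [Maya₂'s mother]₃.
*Noor₁* c-commands the pronoun but from outside its binding domain, and is not c-commanded by it → coindexation permitted.
*Maya₂* and the pronoun do not c-command one another → neither Principle B nor Principle C is at stake; coindexation permitted.
*[Maya₂'s mother]₃* c-commands the pronoun within its binding domain → coindexation would violate Principle B.
*Sofia₄* and the pronoun do not c-command one another → neither Principle B nor Principle C is at stake; coindexation permitted.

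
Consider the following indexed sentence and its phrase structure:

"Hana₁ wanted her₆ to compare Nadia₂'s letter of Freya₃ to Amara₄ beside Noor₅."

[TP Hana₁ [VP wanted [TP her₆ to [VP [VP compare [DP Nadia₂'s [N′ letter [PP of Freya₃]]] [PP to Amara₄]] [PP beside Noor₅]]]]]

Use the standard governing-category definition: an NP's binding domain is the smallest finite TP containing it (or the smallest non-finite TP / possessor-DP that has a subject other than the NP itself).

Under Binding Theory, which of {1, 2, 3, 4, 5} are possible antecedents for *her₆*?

none

*her* is a pronoun, so Principle B applies: it must be free in its binding domain.
Binding domain of *her₆*: the matrix TP, whose subject is Hana₁.
*Hana₁* c-commands the pronoun within its binding domain → coindexation would violate Principle B.
*Nadia₂*: the pronoun c-commands this R-expression → coindexation would violate Principle C on *Nadia₂*.
*Freya₃*: the pronoun c-commands this R-expression → coindexation would violate Principle C on *Freya₃*.
*Amara₄*: the pronoun c-commands this R-expression → coindexation would violate Principle C on *Amara₄*.
*Noor₅*: the pronoun c-commands this R-expression → coindexation would violate Principle C on *Noor₅*.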